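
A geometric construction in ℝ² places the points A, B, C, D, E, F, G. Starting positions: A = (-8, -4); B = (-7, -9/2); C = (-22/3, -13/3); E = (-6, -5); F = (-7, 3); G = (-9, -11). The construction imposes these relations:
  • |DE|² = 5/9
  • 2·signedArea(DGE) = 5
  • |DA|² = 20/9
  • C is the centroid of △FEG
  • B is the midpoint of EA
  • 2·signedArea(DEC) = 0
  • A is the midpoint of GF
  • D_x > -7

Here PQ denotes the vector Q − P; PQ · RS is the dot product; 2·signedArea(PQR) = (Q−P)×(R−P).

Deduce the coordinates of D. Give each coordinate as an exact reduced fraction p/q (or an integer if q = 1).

D = (-20/3, -14/3)

1. D_x = -20/3  [2·signedArea(DEC) = 0 ∩ 2·signedArea(DGE) = 5]
2. D_y = -14/3  [2·signedArea(DEC) = 0 ∩ 2·signedArea(DGE) = 5]
   → D = (-20/3, -14/3)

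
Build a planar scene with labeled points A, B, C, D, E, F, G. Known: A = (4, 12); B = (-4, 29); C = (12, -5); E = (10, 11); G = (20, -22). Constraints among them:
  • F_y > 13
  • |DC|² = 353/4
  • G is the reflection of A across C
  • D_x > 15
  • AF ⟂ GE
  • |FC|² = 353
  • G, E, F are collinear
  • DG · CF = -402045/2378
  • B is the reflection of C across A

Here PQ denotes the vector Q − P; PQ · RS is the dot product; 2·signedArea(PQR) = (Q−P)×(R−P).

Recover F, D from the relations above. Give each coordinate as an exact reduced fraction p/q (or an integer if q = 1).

1. F_x = 10960/1189  [G, E, F are collinear ∩ AF ⟂ GE]
2. F_y = 16148/1189  [G, E, F are collinear ∩ AF ⟂ GE]
   → F = (10960/1189, 16148/1189)
3. D_x = 16  [line 3308/1189·x + -22093/1189·y + -702367/2378 = 0 ∩ |DC|² = 353/4]
4. D_y = -27/2  [line 3308/1189·x + -22093/1189·y + -702367/2378 = 0 ∩ |DC|² = 353/4]
   → D = (16, -27/2)

D = (16, -27/2)
F = (10960/1189, 16148/1189)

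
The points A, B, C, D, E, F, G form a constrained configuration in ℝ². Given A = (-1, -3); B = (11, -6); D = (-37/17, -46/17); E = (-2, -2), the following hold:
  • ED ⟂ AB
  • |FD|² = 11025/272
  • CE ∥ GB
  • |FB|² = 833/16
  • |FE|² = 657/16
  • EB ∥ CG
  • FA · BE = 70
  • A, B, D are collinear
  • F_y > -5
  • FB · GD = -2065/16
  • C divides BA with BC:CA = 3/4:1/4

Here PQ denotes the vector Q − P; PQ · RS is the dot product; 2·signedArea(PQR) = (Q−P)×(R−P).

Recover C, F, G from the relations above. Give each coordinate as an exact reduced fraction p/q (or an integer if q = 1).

C = (2, -15/4)
F = (4, -17/4)
G = (15, -31/4)

1. C_x = 2  [C divides BA with BC:CA = 3/4:1/4]
2. C_y = -15/4  [C divides BA with BC:CA = 3/4:1/4]
   → C = (2, -15/4)
3. G_x = 15  [CE ∥ GB ∩ EB ∥ CG]
4. G_y = -31/4  [CE ∥ GB ∩ EB ∥ CG]
   → G = (15, -31/4)
5. F_x = 4  [FA · BE = 70 ∩ FB · GD = -2065/16]
6. F_y = -17/4  [FA · BE = 70 ∩ FB · GD = -2065/16]
   → F = (4, -17/4)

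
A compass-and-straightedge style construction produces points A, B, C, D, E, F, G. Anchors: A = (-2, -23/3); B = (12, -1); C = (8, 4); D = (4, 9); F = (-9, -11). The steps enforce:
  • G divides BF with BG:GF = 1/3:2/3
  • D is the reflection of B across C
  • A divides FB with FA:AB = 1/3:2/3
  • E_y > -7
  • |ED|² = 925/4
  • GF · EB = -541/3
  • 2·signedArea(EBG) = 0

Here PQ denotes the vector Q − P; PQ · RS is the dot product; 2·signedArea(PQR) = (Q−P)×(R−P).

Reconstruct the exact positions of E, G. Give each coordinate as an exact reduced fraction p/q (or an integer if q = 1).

1. G_x = 5  [G divides BF with BG:GF = 1/3:2/3]
2. G_y = -13/3  [G divides BF with BG:GF = 1/3:2/3]
   → G = (5, -13/3)
3. E_x = 3/2  [2·signedArea(EBG) = 0 ∩ GF · EB = -541/3]
4. E_y = -6  [2·signedArea(EBG) = 0 ∩ GF · EB = -541/3]
   → E = (3/2, -6)

E = (3/2, -6)
G = (5, -13/3)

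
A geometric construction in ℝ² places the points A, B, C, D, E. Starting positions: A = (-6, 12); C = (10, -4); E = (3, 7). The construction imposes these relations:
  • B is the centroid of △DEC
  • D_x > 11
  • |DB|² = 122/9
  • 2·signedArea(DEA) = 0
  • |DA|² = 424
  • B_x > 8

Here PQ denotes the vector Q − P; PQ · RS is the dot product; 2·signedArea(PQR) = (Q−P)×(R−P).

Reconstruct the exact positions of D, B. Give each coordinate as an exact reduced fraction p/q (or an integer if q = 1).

B = (25/3, 5/3)
D = (12, 2)

1. D_x = 12  [line -5·x + -9·y + 78 = 0 ∩ |DA|² = 424]
2. D_y = 2  [line -5·x + -9·y + 78 = 0 ∩ |DA|² = 424]
   → D = (12, 2)
3. B_x = 25/3  [B is the centroid of △DEC]
4. B_y = 5/3  [B is the centroid of △DEC]
   → B = (25/3, 5/3)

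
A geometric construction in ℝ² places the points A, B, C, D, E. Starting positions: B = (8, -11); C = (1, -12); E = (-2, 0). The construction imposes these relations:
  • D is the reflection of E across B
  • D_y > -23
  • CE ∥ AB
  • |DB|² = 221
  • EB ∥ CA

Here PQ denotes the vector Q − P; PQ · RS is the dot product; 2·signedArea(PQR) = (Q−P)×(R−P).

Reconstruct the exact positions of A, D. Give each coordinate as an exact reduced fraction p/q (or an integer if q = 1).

1. A_x = 11  [CE ∥ AB ∩ EB ∥ CA]
2. A_y = -23  [CE ∥ AB ∩ EB ∥ CA]
   → A = (11, -23)
3. D_x = 18  [D is the reflection of E across B]
4. D_y = -22  [D is the reflection of E across B]
   → D = (18, -22)

A = (11, -23)
D = (18, -22)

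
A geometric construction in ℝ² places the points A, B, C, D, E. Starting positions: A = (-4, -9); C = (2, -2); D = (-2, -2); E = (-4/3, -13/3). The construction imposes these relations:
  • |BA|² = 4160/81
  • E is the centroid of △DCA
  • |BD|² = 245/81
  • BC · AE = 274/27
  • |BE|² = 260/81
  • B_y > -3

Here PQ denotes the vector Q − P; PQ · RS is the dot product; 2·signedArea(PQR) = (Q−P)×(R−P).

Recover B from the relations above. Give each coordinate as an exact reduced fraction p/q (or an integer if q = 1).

1. B_x = -4/9  [line -8/3·x + -14/3·y + -382/27 = 0 ∩ |BE|² = 260/81]
2. B_y = -25/9  [line -8/3·x + -14/3·y + -382/27 = 0 ∩ |BE|² = 260/81]
   → B = (-4/9, -25/9)

B = (-4/9, -25/9)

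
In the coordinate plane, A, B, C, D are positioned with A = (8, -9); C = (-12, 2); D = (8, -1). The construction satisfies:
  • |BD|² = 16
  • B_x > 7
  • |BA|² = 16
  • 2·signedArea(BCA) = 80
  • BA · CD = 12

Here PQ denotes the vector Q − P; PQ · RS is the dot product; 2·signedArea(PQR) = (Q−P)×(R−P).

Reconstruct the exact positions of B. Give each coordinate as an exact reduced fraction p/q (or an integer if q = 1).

B = (8, -5)

1. B_x = 8  [2·signedArea(BCA) = 80 ∩ BA · CD = 12]
2. B_y = -5  [2·signedArea(BCA) = 80 ∩ BA · CD = 12]
   → B = (8, -5)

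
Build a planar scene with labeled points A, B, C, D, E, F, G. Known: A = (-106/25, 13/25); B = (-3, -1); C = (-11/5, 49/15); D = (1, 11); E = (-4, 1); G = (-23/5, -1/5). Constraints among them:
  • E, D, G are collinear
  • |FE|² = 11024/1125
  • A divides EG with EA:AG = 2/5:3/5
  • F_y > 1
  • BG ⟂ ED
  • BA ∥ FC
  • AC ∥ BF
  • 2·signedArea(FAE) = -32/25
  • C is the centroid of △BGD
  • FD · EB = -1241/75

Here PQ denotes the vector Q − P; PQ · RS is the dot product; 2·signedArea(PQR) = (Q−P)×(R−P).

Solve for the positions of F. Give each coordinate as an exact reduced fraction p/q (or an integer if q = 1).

F = (-24/25, 131/75)

1. F_x = -24/25  [BA ∥ FC ∩ AC ∥ BF]
2. F_y = 131/75  [BA ∥ FC ∩ AC ∥ BF]
   → F = (-24/25, 131/75)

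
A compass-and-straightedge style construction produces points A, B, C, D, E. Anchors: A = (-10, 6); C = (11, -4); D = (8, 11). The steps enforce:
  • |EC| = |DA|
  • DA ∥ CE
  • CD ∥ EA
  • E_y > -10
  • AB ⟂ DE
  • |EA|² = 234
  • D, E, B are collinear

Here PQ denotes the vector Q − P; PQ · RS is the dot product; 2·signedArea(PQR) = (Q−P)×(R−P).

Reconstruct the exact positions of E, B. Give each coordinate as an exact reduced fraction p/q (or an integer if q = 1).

B = (-22/25, -21/25)
E = (-7, -9)

1. E_x = -7  [CD ∥ EA ∩ DA ∥ CE]
2. E_y = -9  [CD ∥ EA ∩ DA ∥ CE]
   → E = (-7, -9)
3. B_x = -22/25  [D, E, B are collinear ∩ AB ⟂ DE]
4. B_y = -21/25  [D, E, B are collinear ∩ AB ⟂ DE]
   → B = (-22/25, -21/25)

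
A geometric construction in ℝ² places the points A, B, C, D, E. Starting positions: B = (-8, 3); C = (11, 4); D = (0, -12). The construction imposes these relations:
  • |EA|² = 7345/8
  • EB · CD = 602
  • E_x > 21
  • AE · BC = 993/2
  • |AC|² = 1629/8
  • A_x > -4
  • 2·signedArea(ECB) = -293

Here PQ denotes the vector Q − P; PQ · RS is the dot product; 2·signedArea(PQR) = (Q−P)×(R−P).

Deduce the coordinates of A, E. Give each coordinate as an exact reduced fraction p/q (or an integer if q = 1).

1. E_x = 22  [EB · CD = 602 ∩ 2·signedArea(ECB) = -293]
2. E_y = 20  [EB · CD = 602 ∩ 2·signedArea(ECB) = -293]
   → E = (22, 20)
3. A_x = -13/4  [line -19·x + -1·y + -117/2 = 0 ∩ |AC|² = 1629/8]
4. A_y = 13/4  [line -19·x + -1·y + -117/2 = 0 ∩ |AC|² = 1629/8]
   → A = (-13/4, 13/4)

A = (-13/4, 13/4)
E = (22, 20)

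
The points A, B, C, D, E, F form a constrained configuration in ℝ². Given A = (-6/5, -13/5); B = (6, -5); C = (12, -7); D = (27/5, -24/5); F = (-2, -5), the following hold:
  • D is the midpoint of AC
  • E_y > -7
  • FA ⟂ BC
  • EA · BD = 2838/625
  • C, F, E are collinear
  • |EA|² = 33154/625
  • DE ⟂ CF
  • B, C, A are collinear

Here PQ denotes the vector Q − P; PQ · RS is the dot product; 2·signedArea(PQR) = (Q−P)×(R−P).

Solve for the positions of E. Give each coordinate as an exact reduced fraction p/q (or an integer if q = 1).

1. E_x = 653/125  [C, F, E are collinear ∩ DE ⟂ CF]
2. E_y = -754/125  [C, F, E are collinear ∩ DE ⟂ CF]
   → E = (653/125, -754/125)

E = (653/125, -754/125)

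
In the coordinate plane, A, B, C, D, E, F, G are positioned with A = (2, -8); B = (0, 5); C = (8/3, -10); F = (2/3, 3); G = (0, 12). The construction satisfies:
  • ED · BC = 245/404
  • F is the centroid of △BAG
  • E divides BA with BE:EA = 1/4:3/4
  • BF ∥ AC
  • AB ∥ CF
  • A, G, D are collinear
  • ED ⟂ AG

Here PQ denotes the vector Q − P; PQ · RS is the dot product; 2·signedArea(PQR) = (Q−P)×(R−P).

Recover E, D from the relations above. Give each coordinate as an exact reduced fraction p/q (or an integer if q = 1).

D = (103/101, 182/101)
E = (1/2, 7/4)

1. E_x = 1/2  [E divides BA with BE:EA = 1/4:3/4]
2. E_y = 7/4  [E divides BA with BE:EA = 1/4:3/4]
   → E = (1/2, 7/4)
3. D_x = 103/101  [A, G, D are collinear ∩ ED ⟂ AG]
4. D_y = 182/101  [A, G, D are collinear ∩ ED ⟂ AG]
   → D = (103/101, 182/101)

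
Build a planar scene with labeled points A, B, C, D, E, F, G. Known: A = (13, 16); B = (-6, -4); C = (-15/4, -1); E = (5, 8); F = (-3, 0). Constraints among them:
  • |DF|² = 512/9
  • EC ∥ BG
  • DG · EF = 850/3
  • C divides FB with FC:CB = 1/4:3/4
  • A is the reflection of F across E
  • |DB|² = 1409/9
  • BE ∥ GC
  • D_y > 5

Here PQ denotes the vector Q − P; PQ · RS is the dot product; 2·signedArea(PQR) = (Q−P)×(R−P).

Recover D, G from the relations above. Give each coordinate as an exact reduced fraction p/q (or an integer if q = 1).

D = (7/3, 16/3)
G = (-59/4, -13)

1. G_x = -59/4  [BE ∥ GC ∩ EC ∥ BG]
2. G_y = -13  [BE ∥ GC ∩ EC ∥ BG]
   → G = (-59/4, -13)
3. D_x = 7/3  [line 8·x + 8·y + -184/3 = 0 ∩ |DF|² = 512/9]
4. D_y = 16/3  [line 8·x + 8·y + -184/3 = 0 ∩ |DF|² = 512/9]
   → D = (7/3, 16/3)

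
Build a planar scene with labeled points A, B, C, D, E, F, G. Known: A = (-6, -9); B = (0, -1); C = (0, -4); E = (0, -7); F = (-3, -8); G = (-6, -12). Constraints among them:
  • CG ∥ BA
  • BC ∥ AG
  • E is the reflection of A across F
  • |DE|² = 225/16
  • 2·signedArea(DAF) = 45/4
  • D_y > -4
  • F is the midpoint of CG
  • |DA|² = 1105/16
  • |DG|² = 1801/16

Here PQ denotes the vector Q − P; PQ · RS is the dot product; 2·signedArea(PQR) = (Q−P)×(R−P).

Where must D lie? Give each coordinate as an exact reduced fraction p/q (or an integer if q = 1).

1. D_x = 0  [line -1·x + 3·y + 39/4 = 0 ∩ |DG|² = 1801/16]
2. D_y = -13/4  [line -1·x + 3·y + 39/4 = 0 ∩ |DG|² = 1801/16]
   → D = (0, -13/4)

D = (0, -13/4)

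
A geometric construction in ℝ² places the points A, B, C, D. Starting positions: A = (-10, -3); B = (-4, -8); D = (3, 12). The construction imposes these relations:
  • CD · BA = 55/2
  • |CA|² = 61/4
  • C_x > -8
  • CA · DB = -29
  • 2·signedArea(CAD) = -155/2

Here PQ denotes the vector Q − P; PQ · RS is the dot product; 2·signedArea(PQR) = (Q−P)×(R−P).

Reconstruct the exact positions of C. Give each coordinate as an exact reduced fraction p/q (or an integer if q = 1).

1. C_x = -7  [CA · DB = -29 ∩ 2·signedArea(CAD) = -155/2]
2. C_y = -11/2  [CA · DB = -29 ∩ 2·signedArea(CAD) = -155/2]
   → C = (-7, -11/2)

C = (-7, -11/2)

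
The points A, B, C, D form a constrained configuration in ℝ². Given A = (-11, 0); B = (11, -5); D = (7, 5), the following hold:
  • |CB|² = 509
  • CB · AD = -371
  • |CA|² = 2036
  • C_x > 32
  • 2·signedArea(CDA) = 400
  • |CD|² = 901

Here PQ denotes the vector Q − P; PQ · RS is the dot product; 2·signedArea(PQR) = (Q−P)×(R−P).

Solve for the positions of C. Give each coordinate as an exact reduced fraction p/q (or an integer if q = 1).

1. C_x = 33  [CB · AD = -371 ∩ 2·signedArea(CDA) = 400]
2. C_y = -10  [CB · AD = -371 ∩ 2·signedArea(CDA) = 400]
   → C = (33, -10)

C = (33, -10)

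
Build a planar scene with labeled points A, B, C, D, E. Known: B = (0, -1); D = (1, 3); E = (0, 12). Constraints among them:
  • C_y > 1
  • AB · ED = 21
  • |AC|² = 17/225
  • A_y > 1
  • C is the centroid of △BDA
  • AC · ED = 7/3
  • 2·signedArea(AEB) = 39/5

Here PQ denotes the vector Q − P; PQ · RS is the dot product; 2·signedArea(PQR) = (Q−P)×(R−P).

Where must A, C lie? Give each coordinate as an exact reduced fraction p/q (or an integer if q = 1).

A = (3/5, 7/5)
C = (8/15, 17/15)

1. A_x = 3/5  [AB · ED = 21 ∩ 2·signedArea(AEB) = 39/5]
2. A_y = 7/5  [AB · ED = 21 ∩ 2·signedArea(AEB) = 39/5]
   → A = (3/5, 7/5)
3. C_x = 8/15  [C is the centroid of △BDA]
4. C_y = 17/15  [C is the centroid of △BDA]
   → C = (8/15, 17/15)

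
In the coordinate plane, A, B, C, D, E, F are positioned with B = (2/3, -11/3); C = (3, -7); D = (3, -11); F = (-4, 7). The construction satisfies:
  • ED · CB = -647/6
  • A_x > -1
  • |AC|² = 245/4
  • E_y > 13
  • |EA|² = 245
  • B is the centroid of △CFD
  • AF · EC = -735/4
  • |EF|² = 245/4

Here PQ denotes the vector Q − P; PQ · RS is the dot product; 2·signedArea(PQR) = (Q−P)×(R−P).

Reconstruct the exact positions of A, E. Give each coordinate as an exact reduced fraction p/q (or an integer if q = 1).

1. E_x = -15/2  [line 7/3·x + -10/3·y + 385/6 = 0 ∩ |EF|² = 245/4]
2. E_y = 14  [line 7/3·x + -10/3·y + 385/6 = 0 ∩ |EF|² = 245/4]
   → E = (-15/2, 14)
3. A_x = -1/2  [line -21/2·x + 21·y + -21/4 = 0 ∩ |AC|² = 245/4]
4. A_y = 0  [line -21/2·x + 21·y + -21/4 = 0 ∩ |AC|² = 245/4]
   → A = (-1/2, 0)

A = (-1/2, 0)
E = (-15/2, 14)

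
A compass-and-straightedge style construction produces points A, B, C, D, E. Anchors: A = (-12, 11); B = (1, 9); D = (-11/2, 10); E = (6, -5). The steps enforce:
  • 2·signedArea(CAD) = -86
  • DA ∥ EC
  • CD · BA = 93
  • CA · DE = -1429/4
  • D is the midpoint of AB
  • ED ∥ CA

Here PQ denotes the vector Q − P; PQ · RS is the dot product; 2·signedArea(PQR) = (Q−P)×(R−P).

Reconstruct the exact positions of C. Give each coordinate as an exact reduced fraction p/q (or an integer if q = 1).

1. C_x = -1/2  [ED ∥ CA ∩ DA ∥ EC]
2. C_y = -4  [ED ∥ CA ∩ DA ∥ EC]
   → C = (-1/2, -4)

C = (-1/2, -4)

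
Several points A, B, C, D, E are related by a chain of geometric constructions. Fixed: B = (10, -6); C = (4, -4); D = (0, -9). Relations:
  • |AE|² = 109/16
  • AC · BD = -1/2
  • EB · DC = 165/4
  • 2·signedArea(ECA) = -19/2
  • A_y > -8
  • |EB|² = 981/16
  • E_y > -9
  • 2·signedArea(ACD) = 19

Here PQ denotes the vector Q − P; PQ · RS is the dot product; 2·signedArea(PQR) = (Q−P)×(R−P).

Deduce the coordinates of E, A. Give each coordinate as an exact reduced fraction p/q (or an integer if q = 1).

A = (5, -15/2)
E = (5/2, -33/4)

1. E_x = 5/2  [line -4·x + -5·y + -125/4 = 0 ∩ |EB|² = 981/16]
2. E_y = -33/4  [line -4·x + -5·y + -125/4 = 0 ∩ |EB|² = 981/16]
   → E = (5/2, -33/4)
3. A_x = 5  [2·signedArea(ACD) = 19 ∩ AC · BD = -1/2]
4. A_y = -15/2  [2·signedArea(ACD) = 19 ∩ AC · BD = -1/2]
   → A = (5, -15/2)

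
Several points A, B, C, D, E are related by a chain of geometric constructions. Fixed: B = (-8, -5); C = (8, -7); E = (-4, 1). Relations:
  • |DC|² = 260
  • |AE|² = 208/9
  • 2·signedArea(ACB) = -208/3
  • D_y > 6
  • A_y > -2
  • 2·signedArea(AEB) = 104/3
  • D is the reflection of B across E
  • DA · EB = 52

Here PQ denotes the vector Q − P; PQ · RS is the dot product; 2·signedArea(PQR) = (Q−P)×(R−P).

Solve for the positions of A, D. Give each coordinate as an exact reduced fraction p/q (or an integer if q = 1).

A = (0, -5/3)
D = (0, 7)

1. A_x = 0  [2·signedArea(ACB) = -208/3 ∩ 2·signedArea(AEB) = 104/3]
2. A_y = -5/3  [2·signedArea(ACB) = -208/3 ∩ 2·signedArea(AEB) = 104/3]
   → A = (0, -5/3)
3. D_x = 0  [D is the reflection of B across E]
4. D_y = 7  [D is the reflection of B across E]
   → D = (0, 7)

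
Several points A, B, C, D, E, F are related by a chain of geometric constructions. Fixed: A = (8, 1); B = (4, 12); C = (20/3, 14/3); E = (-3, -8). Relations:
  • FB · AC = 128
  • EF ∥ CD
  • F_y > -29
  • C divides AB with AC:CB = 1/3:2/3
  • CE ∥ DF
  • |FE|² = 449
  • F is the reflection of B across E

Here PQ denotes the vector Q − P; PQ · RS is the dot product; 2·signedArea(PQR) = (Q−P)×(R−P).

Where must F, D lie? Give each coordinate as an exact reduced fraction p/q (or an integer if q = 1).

D = (-1/3, -46/3)
F = (-10, -28)

1. F_x = -10  [F is the reflection of B across E]
2. F_y = -28  [F is the reflection of B across E]
   → F = (-10, -28)
3. D_x = -1/3  [CE ∥ DF ∩ EF ∥ CD]
4. D_y = -46/3  [CE ∥ DF ∩ EF ∥ CD]
   → D = (-1/3, -46/3)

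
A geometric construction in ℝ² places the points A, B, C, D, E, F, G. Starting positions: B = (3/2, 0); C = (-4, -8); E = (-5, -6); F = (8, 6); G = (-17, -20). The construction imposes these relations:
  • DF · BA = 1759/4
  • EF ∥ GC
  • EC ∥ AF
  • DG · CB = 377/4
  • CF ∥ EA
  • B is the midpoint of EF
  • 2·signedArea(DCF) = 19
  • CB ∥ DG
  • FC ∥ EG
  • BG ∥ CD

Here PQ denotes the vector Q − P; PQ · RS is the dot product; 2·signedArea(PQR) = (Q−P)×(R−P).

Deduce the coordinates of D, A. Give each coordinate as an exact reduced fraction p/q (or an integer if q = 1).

A = (7, 8)
D = (-45/2, -28)

1. D_x = -45/2  [CB ∥ DG ∩ BG ∥ CD]
2. D_y = -28  [CB ∥ DG ∩ BG ∥ CD]
   → D = (-45/2, -28)
3. A_x = 7  [EC ∥ AF ∩ CF ∥ EA]
4. A_y = 8  [EC ∥ AF ∩ CF ∥ EA]
   → A = (7, 8)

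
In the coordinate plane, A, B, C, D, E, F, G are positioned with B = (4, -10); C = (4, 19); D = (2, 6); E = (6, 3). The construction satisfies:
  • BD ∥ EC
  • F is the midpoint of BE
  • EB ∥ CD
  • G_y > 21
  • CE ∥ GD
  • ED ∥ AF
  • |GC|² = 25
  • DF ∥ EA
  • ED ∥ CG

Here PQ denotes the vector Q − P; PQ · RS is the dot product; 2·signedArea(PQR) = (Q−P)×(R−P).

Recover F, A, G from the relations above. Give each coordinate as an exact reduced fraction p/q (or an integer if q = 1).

A = (9, -13/2)
F = (5, -7/2)
G = (0, 22)

1. F_x = 5  [F is the midpoint of BE]
2. F_y = -7/2  [F is the midpoint of BE]
   → F = (5, -7/2)
3. A_x = 9  [ED ∥ AF ∩ DF ∥ EA]
4. A_y = -13/2  [ED ∥ AF ∩ DF ∥ EA]
   → A = (9, -13/2)
5. G_x = 0  [CE ∥ GD ∩ ED ∥ CG]
6. G_y = 22  [CE ∥ GD ∩ ED ∥ CG]
   → G = (0, 22)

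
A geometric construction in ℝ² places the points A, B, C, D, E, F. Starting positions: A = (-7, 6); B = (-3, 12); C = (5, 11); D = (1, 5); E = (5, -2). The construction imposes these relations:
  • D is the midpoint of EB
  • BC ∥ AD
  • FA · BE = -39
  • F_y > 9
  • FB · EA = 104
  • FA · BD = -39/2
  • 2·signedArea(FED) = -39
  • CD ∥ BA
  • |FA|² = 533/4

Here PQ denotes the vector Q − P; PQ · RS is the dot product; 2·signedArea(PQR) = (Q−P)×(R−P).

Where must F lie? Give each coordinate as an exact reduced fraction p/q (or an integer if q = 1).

F = (4, 19/2)

1. F_x = 4  [FA · BE = -39 ∩ FB · EA = 104]
2. F_y = 19/2  [FA · BE = -39 ∩ FB · EA = 104]
   → F = (4, 19/2)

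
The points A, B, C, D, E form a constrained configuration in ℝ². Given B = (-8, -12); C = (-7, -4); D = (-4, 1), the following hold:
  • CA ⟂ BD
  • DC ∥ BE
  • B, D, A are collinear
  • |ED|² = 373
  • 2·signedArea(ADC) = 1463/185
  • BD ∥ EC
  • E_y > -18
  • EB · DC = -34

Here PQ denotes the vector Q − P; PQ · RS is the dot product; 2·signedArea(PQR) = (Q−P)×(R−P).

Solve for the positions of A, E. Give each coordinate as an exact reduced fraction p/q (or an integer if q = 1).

A = (-1048/185, -816/185)
E = (-11, -17)

1. A_x = -1048/185  [B, D, A are collinear ∩ CA ⟂ BD]
2. A_y = -816/185  [B, D, A are collinear ∩ CA ⟂ BD]
   → A = (-1048/185, -816/185)
3. E_x = -11  [BD ∥ EC ∩ DC ∥ BE]
4. E_y = -17  [BD ∥ EC ∩ DC ∥ BE]
   → E = (-11, -17)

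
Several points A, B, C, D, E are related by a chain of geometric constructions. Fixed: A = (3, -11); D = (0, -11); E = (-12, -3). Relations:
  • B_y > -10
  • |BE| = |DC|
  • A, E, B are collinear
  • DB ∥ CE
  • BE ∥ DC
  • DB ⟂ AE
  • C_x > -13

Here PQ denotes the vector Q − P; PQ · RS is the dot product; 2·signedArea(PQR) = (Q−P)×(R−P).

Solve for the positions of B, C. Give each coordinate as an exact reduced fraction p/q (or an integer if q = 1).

1. B_x = 192/289  [A, E, B are collinear ∩ DB ⟂ AE]
2. B_y = -2819/289  [A, E, B are collinear ∩ DB ⟂ AE]
   → B = (192/289, -2819/289)
3. C_x = -3660/289  [DB ∥ CE ∩ BE ∥ DC]
4. C_y = -1227/289  [DB ∥ CE ∩ BE ∥ DC]
   → C = (-3660/289, -1227/289)

B = (192/289, -2819/289)
C = (-3660/289, -1227/289)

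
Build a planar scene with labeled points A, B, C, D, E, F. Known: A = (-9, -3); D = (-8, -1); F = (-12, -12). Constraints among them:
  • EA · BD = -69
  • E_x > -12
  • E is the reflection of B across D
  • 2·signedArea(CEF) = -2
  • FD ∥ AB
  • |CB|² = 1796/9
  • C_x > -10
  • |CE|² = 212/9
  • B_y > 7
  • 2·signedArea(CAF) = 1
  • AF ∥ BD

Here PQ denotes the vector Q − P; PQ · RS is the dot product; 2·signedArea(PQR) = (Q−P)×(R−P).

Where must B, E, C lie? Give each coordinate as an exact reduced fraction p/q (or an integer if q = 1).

B = (-5, 8)
C = (-29/3, -16/3)
E = (-11, -10)

1. B_x = -5  [AF ∥ BD ∩ FD ∥ AB]
2. B_y = 8  [AF ∥ BD ∩ FD ∥ AB]
   → B = (-5, 8)
3. E_x = -11  [E is the reflection of B across D]
4. E_y = -10  [E is the reflection of B across D]
   → E = (-11, -10)
5. C_x = -29/3  [2·signedArea(CEF) = -2 ∩ 2·signedArea(CAF) = 1]
6. C_y = -16/3  [2·signedArea(CEF) = -2 ∩ 2·signedArea(CAF) = 1]
   → C = (-29/3, -16/3)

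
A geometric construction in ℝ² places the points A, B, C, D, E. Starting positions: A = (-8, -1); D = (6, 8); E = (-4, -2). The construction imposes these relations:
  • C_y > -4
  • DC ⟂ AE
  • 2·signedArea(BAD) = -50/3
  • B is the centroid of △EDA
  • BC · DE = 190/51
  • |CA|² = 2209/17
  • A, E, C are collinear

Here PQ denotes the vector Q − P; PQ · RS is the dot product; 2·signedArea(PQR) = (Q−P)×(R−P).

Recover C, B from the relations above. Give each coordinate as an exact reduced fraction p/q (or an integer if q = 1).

1. C_x = 52/17  [A, E, C are collinear ∩ DC ⟂ AE]
2. C_y = -64/17  [A, E, C are collinear ∩ DC ⟂ AE]
   → C = (52/17, -64/17)
3. B_x = -2  [B is the centroid of △EDA]
4. B_y = 5/3  [B is the centroid of △EDA]
   → B = (-2, 5/3)

B = (-2, 5/3)
C = (52/17, -64/17)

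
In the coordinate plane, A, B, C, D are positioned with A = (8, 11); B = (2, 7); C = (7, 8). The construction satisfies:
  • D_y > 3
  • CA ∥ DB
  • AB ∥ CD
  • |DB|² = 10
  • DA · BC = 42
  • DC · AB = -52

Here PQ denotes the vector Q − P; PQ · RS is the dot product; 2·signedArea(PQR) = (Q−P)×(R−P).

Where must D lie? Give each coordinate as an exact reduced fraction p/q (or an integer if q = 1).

D = (1, 4)

1. D_x = 1  [CA ∥ DB ∩ AB ∥ CD]
2. D_y = 4  [CA ∥ DB ∩ AB ∥ CD]
   → D = (1, 4)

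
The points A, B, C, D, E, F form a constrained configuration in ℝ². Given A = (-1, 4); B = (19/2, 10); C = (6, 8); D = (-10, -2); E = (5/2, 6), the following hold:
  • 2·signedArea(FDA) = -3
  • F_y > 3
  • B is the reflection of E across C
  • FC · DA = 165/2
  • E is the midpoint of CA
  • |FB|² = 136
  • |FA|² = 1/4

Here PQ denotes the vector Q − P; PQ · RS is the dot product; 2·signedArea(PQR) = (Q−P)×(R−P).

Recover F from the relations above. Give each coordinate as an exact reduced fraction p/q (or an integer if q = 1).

1. F_x = -1/2  [2·signedArea(FDA) = -3 ∩ FC · DA = 165/2]
2. F_y = 4  [2·signedArea(FDA) = -3 ∩ FC · DA = 165/2]
   → F = (-1/2, 4)

F = (-1/2, 4)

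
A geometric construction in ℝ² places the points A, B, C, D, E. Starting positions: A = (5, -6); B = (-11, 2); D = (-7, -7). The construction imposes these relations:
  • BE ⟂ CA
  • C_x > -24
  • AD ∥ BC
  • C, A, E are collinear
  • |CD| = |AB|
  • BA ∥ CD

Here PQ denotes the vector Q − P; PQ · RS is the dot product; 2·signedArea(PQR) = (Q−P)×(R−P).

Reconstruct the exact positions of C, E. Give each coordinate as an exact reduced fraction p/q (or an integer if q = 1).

1. C_x = -23  [BA ∥ CD ∩ AD ∥ BC]
2. C_y = 1  [BA ∥ CD ∩ AD ∥ BC]
   → C = (-23, 1)
3. E_x = -203/17  [C, A, E are collinear ∩ BE ⟂ CA]
4. E_y = -30/17  [C, A, E are collinear ∩ BE ⟂ CA]
   → E = (-203/17, -30/17)

C = (-23, 1)
E = (-203/17, -30/17)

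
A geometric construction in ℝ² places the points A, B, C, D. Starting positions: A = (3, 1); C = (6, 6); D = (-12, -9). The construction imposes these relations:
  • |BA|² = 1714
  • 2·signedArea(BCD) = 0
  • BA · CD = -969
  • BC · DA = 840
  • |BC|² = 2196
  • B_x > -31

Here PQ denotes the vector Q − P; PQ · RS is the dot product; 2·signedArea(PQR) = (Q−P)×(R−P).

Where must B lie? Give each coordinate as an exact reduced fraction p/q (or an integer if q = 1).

1. B_x = -30  [2·signedArea(BCD) = 0 ∩ BC · DA = 840]
2. B_y = -24  [2·signedArea(BCD) = 0 ∩ BC · DA = 840]
   → B = (-30, -24)

B = (-30, -24)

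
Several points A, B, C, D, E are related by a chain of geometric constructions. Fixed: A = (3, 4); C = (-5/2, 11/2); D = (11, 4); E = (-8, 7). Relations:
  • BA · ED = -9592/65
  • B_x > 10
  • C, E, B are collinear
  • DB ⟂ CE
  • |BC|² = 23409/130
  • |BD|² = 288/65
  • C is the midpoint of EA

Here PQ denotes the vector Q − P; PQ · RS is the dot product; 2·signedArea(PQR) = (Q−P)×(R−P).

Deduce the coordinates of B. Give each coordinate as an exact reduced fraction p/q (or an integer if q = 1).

1. B_x = 679/65  [C, E, B are collinear ∩ DB ⟂ CE]
2. B_y = 128/65  [C, E, B are collinear ∩ DB ⟂ CE]
   → B = (679/65, 128/65)

B = (679/65, 128/65)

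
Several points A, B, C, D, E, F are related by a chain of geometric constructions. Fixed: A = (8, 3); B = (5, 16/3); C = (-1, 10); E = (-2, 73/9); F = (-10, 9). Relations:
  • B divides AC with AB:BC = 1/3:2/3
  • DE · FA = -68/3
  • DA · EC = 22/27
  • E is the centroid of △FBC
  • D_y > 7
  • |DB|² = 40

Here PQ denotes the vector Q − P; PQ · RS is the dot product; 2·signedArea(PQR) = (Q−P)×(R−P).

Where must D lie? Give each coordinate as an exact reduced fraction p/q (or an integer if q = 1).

1. D_x = -1  [DE · FA = -68/3 ∩ DA · EC = 22/27]
2. D_y = 22/3  [DE · FA = -68/3 ∩ DA · EC = 22/27]
   → D = (-1, 22/3)

D = (-1, 22/3)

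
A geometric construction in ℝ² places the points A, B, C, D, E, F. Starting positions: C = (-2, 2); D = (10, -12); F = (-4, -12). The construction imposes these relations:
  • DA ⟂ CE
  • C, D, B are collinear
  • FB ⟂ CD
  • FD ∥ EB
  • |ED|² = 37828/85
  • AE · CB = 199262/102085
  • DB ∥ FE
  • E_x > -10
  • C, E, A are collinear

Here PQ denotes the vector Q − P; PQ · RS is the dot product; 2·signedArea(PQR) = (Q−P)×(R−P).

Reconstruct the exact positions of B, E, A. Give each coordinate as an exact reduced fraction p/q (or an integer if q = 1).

1. B_x = 346/85  [C, D, B are collinear ∩ FB ⟂ CD]
2. B_y = -432/85  [C, D, B are collinear ∩ FB ⟂ CD]
   → B = (346/85, -432/85)
3. E_x = -844/85  [FD ∥ EB ∩ DB ∥ FE]
4. E_y = -432/85  [FD ∥ EB ∩ DB ∥ FE]
   → E = (-844/85, -432/85)
5. A_x = -2739/1201  [C, E, A are collinear ∩ DA ⟂ CE]
6. A_y = 2101/1201  [C, E, A are collinear ∩ DA ⟂ CE]
   → A = (-2739/1201, 2101/1201)

A = (-2739/1201, 2101/1201)
B = (346/85, -432/85)
E = (-844/85, -432/85)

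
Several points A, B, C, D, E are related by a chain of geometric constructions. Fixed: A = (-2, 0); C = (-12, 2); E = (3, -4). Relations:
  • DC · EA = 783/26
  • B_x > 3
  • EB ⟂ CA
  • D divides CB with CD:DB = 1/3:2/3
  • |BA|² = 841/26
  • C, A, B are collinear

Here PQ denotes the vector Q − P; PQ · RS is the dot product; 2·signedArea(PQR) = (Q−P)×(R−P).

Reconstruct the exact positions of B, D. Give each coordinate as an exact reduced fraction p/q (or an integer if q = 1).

B = (93/26, -29/26)
D = (-177/26, 25/26)

1. B_x = 93/26  [C, A, B are collinear ∩ EB ⟂ CA]
2. B_y = -29/26  [C, A, B are collinear ∩ EB ⟂ CA]
   → B = (93/26, -29/26)
3. D_x = -177/26  [D divides CB with CD:DB = 1/3:2/3]
4. D_y = 25/26  [D divides CB with CD:DB = 1/3:2/3]
   → D = (-177/26, 25/26)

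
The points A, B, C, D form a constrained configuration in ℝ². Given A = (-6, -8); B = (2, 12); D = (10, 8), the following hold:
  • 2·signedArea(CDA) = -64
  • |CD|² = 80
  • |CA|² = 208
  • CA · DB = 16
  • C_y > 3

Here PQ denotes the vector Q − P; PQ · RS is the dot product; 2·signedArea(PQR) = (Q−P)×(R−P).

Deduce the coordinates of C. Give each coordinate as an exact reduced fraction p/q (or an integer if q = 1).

1. C_x = 2  [CA · DB = 16 ∩ 2·signedArea(CDA) = -64]
2. C_y = 4  [CA · DB = 16 ∩ 2·signedArea(CDA) = -64]
   → C = (2, 4)

C = (2, 4)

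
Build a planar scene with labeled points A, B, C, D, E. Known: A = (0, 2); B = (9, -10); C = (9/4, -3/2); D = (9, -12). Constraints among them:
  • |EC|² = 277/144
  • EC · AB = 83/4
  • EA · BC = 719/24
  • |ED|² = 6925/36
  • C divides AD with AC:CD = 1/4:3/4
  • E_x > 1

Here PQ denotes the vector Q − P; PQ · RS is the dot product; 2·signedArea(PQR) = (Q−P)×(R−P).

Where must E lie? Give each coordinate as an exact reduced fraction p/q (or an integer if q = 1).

1. E_x = 3/2  [EC · AB = 83/4 ∩ EA · BC = 719/24]
2. E_y = -1/3  [EC · AB = 83/4 ∩ EA · BC = 719/24]
   → E = (3/2, -1/3)

E = (3/2, -1/3)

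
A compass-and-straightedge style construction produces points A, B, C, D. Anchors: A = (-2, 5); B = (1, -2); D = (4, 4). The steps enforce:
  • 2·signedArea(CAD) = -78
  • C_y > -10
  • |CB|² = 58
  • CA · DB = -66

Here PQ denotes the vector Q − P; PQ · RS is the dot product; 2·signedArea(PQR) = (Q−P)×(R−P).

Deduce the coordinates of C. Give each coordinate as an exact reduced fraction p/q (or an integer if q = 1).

1. C_x = 4  [2·signedArea(CAD) = -78 ∩ CA · DB = -66]
2. C_y = -9  [2·signedArea(CAD) = -78 ∩ CA · DB = -66]
   → C = (4, -9)

C = (4, -9)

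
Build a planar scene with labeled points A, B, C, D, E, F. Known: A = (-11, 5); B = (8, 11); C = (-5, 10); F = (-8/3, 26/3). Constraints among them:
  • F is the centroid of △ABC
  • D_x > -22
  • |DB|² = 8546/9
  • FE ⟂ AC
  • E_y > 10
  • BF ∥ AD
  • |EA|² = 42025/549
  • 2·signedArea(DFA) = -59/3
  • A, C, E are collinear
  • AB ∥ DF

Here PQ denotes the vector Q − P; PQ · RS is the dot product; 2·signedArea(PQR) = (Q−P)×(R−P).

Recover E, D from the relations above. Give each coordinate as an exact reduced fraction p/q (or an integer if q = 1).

1. E_x = -261/61  [A, C, E are collinear ∩ FE ⟂ AC]
2. E_y = 1940/183  [A, C, E are collinear ∩ FE ⟂ AC]
   → E = (-261/61, 1940/183)
3. D_x = -65/3  [AB ∥ DF ∩ BF ∥ AD]
4. D_y = 8/3  [AB ∥ DF ∩ BF ∥ AD]
   → D = (-65/3, 8/3)

D = (-65/3, 8/3)
E = (-261/61, 1940/183)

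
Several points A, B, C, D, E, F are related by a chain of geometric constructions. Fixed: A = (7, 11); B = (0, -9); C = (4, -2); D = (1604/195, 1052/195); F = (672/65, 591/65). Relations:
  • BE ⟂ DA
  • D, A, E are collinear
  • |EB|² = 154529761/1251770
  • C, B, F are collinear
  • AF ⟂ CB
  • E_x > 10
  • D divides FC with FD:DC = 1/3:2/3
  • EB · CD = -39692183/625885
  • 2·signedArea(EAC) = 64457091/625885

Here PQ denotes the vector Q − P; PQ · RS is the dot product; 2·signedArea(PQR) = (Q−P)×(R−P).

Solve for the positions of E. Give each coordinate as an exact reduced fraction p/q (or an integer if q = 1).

1. E_x = 13587083/1251770  [D, A, E are collinear ∩ BE ⟂ DA]
2. E_y = -8294921/1251770  [D, A, E are collinear ∩ BE ⟂ DA]
   → E = (13587083/1251770, -8294921/1251770)

E = (13587083/1251770, -8294921/1251770)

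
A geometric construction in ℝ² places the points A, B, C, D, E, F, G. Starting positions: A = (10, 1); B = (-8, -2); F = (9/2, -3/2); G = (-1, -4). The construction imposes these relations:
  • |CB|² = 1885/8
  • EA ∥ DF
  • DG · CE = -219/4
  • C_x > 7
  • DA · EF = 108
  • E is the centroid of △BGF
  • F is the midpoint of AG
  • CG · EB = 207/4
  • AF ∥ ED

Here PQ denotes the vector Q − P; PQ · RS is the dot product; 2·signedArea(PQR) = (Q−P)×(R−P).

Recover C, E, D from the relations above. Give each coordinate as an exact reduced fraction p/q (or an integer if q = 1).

C = (29/4, -1/4)
D = (-7, -5)
E = (-3/2, -5/2)

1. E_x = -3/2  [E is the centroid of △BGF]
2. E_y = -5/2  [E is the centroid of △BGF]
   → E = (-3/2, -5/2)
3. D_x = -7  [EA ∥ DF ∩ AF ∥ ED]
4. D_y = -5  [EA ∥ DF ∩ AF ∥ ED]
   → D = (-7, -5)
5. C_x = 29/4  [CG · EB = 207/4 ∩ DG · CE = -219/4]
6. C_y = -1/4  [CG · EB = 207/4 ∩ DG · CE = -219/4]
   → C = (29/4, -1/4)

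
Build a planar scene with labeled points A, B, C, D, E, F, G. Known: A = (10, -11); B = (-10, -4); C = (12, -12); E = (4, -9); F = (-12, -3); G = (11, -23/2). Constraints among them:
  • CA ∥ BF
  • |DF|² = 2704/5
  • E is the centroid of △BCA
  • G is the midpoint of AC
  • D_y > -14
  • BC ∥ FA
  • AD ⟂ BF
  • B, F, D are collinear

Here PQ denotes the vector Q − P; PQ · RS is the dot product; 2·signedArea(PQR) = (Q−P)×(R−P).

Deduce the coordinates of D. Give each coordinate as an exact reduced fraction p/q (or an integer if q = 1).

1. D_x = 44/5  [B, F, D are collinear ∩ AD ⟂ BF]
2. D_y = -67/5  [B, F, D are collinear ∩ AD ⟂ BF]
   → D = (44/5, -67/5)

D = (44/5, -67/5)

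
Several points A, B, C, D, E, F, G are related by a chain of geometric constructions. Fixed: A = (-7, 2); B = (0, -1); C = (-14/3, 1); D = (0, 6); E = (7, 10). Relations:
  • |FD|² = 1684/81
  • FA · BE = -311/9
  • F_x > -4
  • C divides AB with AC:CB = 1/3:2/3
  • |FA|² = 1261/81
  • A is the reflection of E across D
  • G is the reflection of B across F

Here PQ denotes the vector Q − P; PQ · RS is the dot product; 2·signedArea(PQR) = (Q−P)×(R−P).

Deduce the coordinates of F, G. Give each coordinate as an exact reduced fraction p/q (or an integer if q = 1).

F = (-28/9, 8/3)
G = (-56/9, 19/3)

1. F_x = -28/9  [line -7·x + -11·y + 68/9 = 0 ∩ |FA|² = 1261/81]
2. F_y = 8/3  [line -7·x + -11·y + 68/9 = 0 ∩ |FA|² = 1261/81]
   → F = (-28/9, 8/3)
3. G_x = -56/9  [G is the reflection of B across F]
4. G_y = 19/3  [G is the reflection of B across F]
   → G = (-56/9, 19/3)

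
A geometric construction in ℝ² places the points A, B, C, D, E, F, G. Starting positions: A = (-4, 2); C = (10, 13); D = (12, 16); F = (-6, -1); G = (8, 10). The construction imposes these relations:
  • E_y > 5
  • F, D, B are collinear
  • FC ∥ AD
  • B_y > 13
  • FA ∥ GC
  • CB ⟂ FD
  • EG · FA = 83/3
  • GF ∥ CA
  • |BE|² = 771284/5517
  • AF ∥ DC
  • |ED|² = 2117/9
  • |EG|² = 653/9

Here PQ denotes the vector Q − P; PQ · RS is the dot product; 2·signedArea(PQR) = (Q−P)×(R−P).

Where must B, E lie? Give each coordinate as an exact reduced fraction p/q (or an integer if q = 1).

1. B_x = 5790/613  [F, D, B are collinear ∩ CB ⟂ FD]
2. B_y = 8329/613  [F, D, B are collinear ∩ CB ⟂ FD]
   → B = (5790/613, 8329/613)
3. E_x = 2/3  [line -2·x + -3·y + 55/3 = 0 ∩ |EG|² = 653/9]
4. E_y = 17/3  [line -2·x + -3·y + 55/3 = 0 ∩ |EG|² = 653/9]
   → E = (2/3, 17/3)

B = (5790/613, 8329/613)
E = (2/3, 17/3)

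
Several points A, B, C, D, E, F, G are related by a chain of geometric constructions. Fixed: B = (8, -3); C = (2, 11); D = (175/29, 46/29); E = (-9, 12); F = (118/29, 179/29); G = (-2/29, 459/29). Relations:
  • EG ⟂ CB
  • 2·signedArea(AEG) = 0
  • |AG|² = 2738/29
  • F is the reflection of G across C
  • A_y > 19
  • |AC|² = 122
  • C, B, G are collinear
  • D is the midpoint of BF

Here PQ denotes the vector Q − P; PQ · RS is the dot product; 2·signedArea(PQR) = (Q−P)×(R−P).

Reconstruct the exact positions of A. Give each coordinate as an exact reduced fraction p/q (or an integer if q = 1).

1. A_x = 257/29  [line -111/29·x + 259/29·y + -4107/29 = 0 ∩ |AC|² = 122]
2. A_y = 570/29  [line -111/29·x + 259/29·y + -4107/29 = 0 ∩ |AC|² = 122]
   → A = (257/29, 570/29)

A = (257/29, 570/29)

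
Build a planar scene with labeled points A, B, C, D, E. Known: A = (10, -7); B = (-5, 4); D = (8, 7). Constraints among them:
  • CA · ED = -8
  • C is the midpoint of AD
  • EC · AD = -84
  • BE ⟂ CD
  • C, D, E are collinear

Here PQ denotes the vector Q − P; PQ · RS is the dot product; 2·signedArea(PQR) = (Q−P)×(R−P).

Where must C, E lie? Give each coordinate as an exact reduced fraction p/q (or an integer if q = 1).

1. C_x = 9  [C is the midpoint of AD]
2. C_y = 0  [C is the midpoint of AD]
   → C = (9, 0)
3. E_x = 204/25  [C, D, E are collinear ∩ BE ⟂ CD]
4. E_y = 147/25  [C, D, E are collinear ∩ BE ⟂ CD]
   → E = (204/25, 147/25)

C = (9, 0)
E = (204/25, 147/25)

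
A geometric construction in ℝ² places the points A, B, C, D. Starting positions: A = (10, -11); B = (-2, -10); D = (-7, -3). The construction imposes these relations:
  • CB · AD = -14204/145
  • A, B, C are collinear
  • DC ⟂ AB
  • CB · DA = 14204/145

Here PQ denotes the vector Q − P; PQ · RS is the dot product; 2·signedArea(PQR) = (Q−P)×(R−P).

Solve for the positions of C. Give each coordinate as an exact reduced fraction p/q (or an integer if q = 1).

C = (-1094/145, -1383/145)

1. C_x = -1094/145  [A, B, C are collinear ∩ DC ⟂ AB]
2. C_y = -1383/145  [A, B, C are collinear ∩ DC ⟂ AB]
   → C = (-1094/145, -1383/145)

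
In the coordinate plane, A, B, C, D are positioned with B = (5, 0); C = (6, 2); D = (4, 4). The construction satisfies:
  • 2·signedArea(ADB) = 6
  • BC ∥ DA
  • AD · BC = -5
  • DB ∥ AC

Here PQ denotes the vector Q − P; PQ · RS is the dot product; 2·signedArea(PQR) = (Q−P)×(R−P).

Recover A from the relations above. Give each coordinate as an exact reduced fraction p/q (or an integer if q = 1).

A = (5, 6)

1. A_x = 5  [DB ∥ AC ∩ BC ∥ DA]
2. A_y = 6  [DB ∥ AC ∩ BC ∥ DA]
   → A = (5, 6)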